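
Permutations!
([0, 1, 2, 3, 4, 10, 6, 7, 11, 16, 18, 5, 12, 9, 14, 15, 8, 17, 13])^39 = (5 11 8 16 9 13 18 10)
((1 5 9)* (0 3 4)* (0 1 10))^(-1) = (0 10 9 5 1 4 3)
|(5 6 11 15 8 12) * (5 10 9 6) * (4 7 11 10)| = 6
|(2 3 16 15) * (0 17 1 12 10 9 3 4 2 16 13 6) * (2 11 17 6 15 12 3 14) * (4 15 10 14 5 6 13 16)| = 30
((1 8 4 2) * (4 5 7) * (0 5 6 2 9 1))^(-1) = (0 2 6 8 1 9 4 7 5) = ((0 5 7 4 9 1 8 6 2))^(-1)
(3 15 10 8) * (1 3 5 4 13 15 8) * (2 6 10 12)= [0, 3, 6, 8, 13, 4, 10, 7, 5, 9, 1, 11, 2, 15, 14, 12]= (1 3 8 5 4 13 15 12 2 6 10)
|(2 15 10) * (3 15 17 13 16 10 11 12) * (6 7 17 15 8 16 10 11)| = 35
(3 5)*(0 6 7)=(0 6 7)(3 5)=[6, 1, 2, 5, 4, 3, 7, 0]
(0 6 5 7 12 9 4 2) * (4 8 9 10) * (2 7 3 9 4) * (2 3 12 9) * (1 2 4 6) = [1, 2, 0, 4, 7, 12, 5, 9, 6, 8, 3, 11, 10] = (0 1 2)(3 4 7 9 8 6 5 12 10)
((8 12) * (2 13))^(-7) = ((2 13)(8 12))^(-7) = (2 13)(8 12)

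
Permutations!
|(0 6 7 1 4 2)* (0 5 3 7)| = 6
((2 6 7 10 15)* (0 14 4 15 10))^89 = ((0 14 4 15 2 6 7))^89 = (0 6 15 14 7 2 4)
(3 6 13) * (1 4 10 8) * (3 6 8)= (1 4 10 3 8)(6 13)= [0, 4, 2, 8, 10, 5, 13, 7, 1, 9, 3, 11, 12, 6]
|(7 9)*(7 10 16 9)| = 3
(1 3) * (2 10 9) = [0, 3, 10, 1, 4, 5, 6, 7, 8, 2, 9] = (1 3)(2 10 9)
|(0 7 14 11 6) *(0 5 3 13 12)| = |(0 7 14 11 6 5 3 13 12)| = 9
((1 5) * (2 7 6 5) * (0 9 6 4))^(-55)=((0 9 6 5 1 2 7 4))^(-55)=(0 9 6 5 1 2 7 4)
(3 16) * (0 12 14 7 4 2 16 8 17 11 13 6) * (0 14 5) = (0 12 5)(2 16 3 8 17 11 13 6 14 7 4) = [12, 1, 16, 8, 2, 0, 14, 4, 17, 9, 10, 13, 5, 6, 7, 15, 3, 11]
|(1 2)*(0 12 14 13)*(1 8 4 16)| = 20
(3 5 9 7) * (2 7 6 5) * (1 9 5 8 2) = (1 9 6 8 2 7 3) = [0, 9, 7, 1, 4, 5, 8, 3, 2, 6]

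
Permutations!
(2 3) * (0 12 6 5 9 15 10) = [12, 1, 3, 2, 4, 9, 5, 7, 8, 15, 0, 11, 6, 13, 14, 10] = (0 12 6 5 9 15 10)(2 3)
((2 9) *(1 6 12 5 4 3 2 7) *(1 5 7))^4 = (1 5 9 7 2 12 3 6 4)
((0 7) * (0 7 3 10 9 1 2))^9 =((0 3 10 9 1 2))^9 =(0 9)(1 3)(2 10)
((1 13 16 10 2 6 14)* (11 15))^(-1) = (1 14 6 2 10 16 13)(11 15)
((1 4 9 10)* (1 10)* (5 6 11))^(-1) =(1 9 4)(5 11 6)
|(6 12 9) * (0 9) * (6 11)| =|(0 9 11 6 12)| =5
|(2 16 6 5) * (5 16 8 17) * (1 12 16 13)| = |(1 12 16 6 13)(2 8 17 5)| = 20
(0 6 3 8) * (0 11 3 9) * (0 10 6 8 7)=(0 8 11 3 7)(6 9 10)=[8, 1, 2, 7, 4, 5, 9, 0, 11, 10, 6, 3]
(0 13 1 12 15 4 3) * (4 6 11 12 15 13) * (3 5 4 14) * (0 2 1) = [14, 15, 1, 2, 5, 4, 11, 7, 8, 9, 10, 12, 13, 0, 3, 6] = (0 14 3 2 1 15 6 11 12 13)(4 5)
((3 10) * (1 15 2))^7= ((1 15 2)(3 10))^7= (1 15 2)(3 10)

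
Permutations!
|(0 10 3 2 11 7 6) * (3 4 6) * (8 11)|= 20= |(0 10 4 6)(2 8 11 7 3)|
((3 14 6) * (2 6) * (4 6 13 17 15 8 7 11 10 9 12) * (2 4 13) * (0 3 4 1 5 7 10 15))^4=(0 5 8 13 14 11 9)(1 15 12 3 7 10 17)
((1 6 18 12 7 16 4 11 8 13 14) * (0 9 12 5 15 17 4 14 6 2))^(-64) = ((0 9 12 7 16 14 1 2)(4 11 8 13 6 18 5 15 17))^(-64) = (4 17 15 5 18 6 13 8 11)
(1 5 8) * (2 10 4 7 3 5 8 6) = (1 8)(2 10 4 7 3 5 6) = [0, 8, 10, 5, 7, 6, 2, 3, 1, 9, 4]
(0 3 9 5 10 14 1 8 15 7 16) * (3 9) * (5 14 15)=(0 9 14 1 8 5 10 15 7 16)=[9, 8, 2, 3, 4, 10, 6, 16, 5, 14, 15, 11, 12, 13, 1, 7, 0]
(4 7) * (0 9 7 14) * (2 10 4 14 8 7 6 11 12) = (0 9 6 11 12 2 10 4 8 7 14) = [9, 1, 10, 3, 8, 5, 11, 14, 7, 6, 4, 12, 2, 13, 0]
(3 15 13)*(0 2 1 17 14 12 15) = (0 2 1 17 14 12 15 13 3) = [2, 17, 1, 0, 4, 5, 6, 7, 8, 9, 10, 11, 15, 3, 12, 13, 16, 14]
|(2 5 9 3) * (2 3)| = 3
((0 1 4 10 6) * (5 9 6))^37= (0 4 5 6 1 10 9)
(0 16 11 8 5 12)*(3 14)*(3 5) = [16, 1, 2, 14, 4, 12, 6, 7, 3, 9, 10, 8, 0, 13, 5, 15, 11] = (0 16 11 8 3 14 5 12)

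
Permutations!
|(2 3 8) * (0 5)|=|(0 5)(2 3 8)|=6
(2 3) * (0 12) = [12, 1, 3, 2, 4, 5, 6, 7, 8, 9, 10, 11, 0] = (0 12)(2 3)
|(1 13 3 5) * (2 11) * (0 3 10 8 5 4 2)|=|(0 3 4 2 11)(1 13 10 8 5)|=5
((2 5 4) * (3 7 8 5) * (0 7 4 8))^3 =((0 7)(2 3 4)(5 8))^3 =(0 7)(5 8)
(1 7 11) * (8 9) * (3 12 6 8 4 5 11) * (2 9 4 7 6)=[0, 6, 9, 12, 5, 11, 8, 3, 4, 7, 10, 1, 2]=(1 6 8 4 5 11)(2 9 7 3 12)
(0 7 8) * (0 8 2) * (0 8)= [7, 1, 8, 3, 4, 5, 6, 2, 0]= (0 7 2 8)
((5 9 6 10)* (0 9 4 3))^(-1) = ((0 9 6 10 5 4 3))^(-1) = (0 3 4 5 10 6 9)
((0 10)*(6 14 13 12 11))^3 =((0 10)(6 14 13 12 11))^3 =(0 10)(6 12 14 11 13)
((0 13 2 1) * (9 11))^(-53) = ((0 13 2 1)(9 11))^(-53) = (0 1 2 13)(9 11)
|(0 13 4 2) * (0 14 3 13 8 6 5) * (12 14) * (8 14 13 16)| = |(0 14 3 16 8 6 5)(2 12 13 4)| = 28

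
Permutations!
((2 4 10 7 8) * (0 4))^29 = ((0 4 10 7 8 2))^29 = (0 2 8 7 10 4)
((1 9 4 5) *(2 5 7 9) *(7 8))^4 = ((1 2 5)(4 8 7 9))^4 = (9)(1 2 5)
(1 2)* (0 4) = [4, 2, 1, 3, 0] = (0 4)(1 2)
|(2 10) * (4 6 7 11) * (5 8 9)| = |(2 10)(4 6 7 11)(5 8 9)| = 12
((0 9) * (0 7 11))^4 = (11)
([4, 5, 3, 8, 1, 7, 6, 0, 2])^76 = [4, 5, 3, 8, 1, 7, 6, 0, 2]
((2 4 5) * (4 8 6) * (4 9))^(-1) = (2 5 4 9 6 8)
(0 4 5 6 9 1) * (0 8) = (0 4 5 6 9 1 8) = [4, 8, 2, 3, 5, 6, 9, 7, 0, 1]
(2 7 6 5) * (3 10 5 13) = (2 7 6 13 3 10 5) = [0, 1, 7, 10, 4, 2, 13, 6, 8, 9, 5, 11, 12, 3]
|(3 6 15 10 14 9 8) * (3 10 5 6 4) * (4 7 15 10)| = 10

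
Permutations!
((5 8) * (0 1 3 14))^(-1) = (0 14 3 1)(5 8)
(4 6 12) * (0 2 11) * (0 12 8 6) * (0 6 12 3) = (0 2 11 3)(4 6 8 12) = [2, 1, 11, 0, 6, 5, 8, 7, 12, 9, 10, 3, 4]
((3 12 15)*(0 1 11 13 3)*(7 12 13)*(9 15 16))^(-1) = ((0 1 11 7 12 16 9 15)(3 13))^(-1) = (0 15 9 16 12 7 11 1)(3 13)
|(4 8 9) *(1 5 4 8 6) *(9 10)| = |(1 5 4 6)(8 10 9)| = 12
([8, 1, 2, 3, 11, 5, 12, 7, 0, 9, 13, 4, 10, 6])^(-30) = (6 10)(12 13)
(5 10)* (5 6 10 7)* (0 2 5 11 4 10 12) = (0 2 5 7 11 4 10 6 12) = [2, 1, 5, 3, 10, 7, 12, 11, 8, 9, 6, 4, 0]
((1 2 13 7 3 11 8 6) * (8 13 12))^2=((1 2 12 8 6)(3 11 13 7))^2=(1 12 6 2 8)(3 13)(7 11)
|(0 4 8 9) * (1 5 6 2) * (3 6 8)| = 9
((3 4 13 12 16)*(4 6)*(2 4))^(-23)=((2 4 13 12 16 3 6))^(-23)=(2 3 12 4 6 16 13)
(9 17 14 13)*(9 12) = (9 17 14 13 12) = [0, 1, 2, 3, 4, 5, 6, 7, 8, 17, 10, 11, 9, 12, 13, 15, 16, 14]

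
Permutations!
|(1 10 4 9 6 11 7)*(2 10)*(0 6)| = 9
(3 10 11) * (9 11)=(3 10 9 11)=[0, 1, 2, 10, 4, 5, 6, 7, 8, 11, 9, 3]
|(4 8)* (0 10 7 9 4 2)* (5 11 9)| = 9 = |(0 10 7 5 11 9 4 8 2)|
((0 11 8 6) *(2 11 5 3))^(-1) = (0 6 8 11 2 3 5) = ((0 5 3 2 11 8 6))^(-1)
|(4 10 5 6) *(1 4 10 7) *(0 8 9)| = 3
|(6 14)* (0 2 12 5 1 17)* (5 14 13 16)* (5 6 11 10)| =|(0 2 12 14 11 10 5 1 17)(6 13 16)| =9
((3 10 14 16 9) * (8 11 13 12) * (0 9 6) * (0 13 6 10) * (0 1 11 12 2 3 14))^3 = (0 16 9 10 14)(1 13)(2 11)(3 6)(8 12)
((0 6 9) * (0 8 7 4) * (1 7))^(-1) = (0 4 7 1 8 9 6)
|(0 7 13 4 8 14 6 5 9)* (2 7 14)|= |(0 14 6 5 9)(2 7 13 4 8)|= 5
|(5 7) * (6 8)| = 2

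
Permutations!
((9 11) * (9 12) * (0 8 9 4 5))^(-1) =((0 8 9 11 12 4 5))^(-1) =(0 5 4 12 11 9 8)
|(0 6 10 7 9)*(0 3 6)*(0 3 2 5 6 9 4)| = |(0 3 9 2 5 6 10 7 4)| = 9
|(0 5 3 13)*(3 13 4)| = |(0 5 13)(3 4)| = 6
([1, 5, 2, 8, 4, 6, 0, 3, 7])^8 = (3 7 8)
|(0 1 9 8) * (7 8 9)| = 4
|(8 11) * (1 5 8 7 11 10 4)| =|(1 5 8 10 4)(7 11)| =10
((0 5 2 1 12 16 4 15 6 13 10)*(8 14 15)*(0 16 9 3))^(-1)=(0 3 9 12 1 2 5)(4 16 10 13 6 15 14 8)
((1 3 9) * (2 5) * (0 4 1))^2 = ((0 4 1 3 9)(2 5))^2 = (0 1 9 4 3)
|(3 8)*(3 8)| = 1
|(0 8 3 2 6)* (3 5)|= 6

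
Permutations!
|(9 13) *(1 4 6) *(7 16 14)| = 6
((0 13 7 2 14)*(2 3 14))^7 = ((0 13 7 3 14))^7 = (0 7 14 13 3)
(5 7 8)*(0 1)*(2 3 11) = (0 1)(2 3 11)(5 7 8) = [1, 0, 3, 11, 4, 7, 6, 8, 5, 9, 10, 2]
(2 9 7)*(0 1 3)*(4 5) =[1, 3, 9, 0, 5, 4, 6, 2, 8, 7] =(0 1 3)(2 9 7)(4 5)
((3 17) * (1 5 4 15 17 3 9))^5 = ((1 5 4 15 17 9))^5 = (1 9 17 15 4 5)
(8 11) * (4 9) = (4 9)(8 11) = [0, 1, 2, 3, 9, 5, 6, 7, 11, 4, 10, 8]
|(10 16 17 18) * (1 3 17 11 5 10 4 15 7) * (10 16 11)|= |(1 3 17 18 4 15 7)(5 16 10 11)|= 28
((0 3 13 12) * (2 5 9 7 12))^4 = ((0 3 13 2 5 9 7 12))^4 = (0 5)(2 12)(3 9)(7 13)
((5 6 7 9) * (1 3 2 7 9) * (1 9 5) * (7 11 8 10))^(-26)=(1 7 8 2)(3 9 10 11)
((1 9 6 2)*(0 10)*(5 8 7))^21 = ((0 10)(1 9 6 2)(5 8 7))^21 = (0 10)(1 9 6 2)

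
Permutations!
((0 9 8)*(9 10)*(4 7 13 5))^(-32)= (13)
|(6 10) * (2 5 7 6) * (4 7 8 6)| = |(2 5 8 6 10)(4 7)| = 10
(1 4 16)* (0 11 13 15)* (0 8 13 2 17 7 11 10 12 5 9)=(0 10 12 5 9)(1 4 16)(2 17 7 11)(8 13 15)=[10, 4, 17, 3, 16, 9, 6, 11, 13, 0, 12, 2, 5, 15, 14, 8, 1, 7]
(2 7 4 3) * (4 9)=(2 7 9 4 3)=[0, 1, 7, 2, 3, 5, 6, 9, 8, 4]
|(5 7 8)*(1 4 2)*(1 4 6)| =6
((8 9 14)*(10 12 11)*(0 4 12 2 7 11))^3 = (14)(2 10 11 7)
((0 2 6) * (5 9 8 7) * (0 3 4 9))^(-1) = (0 5 7 8 9 4 3 6 2)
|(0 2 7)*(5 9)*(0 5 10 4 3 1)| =9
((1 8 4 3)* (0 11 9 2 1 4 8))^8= (0 2 11 1 9)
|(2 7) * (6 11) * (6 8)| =6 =|(2 7)(6 11 8)|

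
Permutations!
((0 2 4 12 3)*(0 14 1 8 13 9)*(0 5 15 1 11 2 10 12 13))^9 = ((0 10 12 3 14 11 2 4 13 9 5 15 1 8))^9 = (0 9 14 8 13 3 1 4 12 15 2 10 5 11)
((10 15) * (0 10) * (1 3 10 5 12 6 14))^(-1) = (0 15 10 3 1 14 6 12 5)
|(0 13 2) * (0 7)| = 4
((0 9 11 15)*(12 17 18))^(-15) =(18)(0 9 11 15)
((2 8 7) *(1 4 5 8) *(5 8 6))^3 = ((1 4 8 7 2)(5 6))^3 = (1 7 4 2 8)(5 6)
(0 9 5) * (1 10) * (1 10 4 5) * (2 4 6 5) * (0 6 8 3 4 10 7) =[9, 8, 10, 4, 2, 6, 5, 0, 3, 1, 7] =(0 9 1 8 3 4 2 10 7)(5 6)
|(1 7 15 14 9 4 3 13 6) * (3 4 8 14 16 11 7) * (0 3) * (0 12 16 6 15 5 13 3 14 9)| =|(0 14)(1 12 16 11 7 5 13 15 6)(8 9)| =18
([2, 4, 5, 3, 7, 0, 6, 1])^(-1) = (0 5 2)(1 7 4)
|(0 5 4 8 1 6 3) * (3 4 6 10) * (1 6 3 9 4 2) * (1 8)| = |(0 5 3)(1 10 9 4)(2 8 6)| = 12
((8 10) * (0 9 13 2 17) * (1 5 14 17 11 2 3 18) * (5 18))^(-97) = ((0 9 13 3 5 14 17)(1 18)(2 11)(8 10))^(-97) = (0 9 13 3 5 14 17)(1 18)(2 11)(8 10)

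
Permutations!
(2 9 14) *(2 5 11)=(2 9 14 5 11)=[0, 1, 9, 3, 4, 11, 6, 7, 8, 14, 10, 2, 12, 13, 5]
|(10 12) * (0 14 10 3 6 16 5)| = 8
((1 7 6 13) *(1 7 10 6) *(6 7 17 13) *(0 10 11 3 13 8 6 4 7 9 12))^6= ((0 10 9 12)(1 11 3 13 17 8 6 4 7))^6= (0 9)(1 6 13)(3 7 8)(4 17 11)(10 12)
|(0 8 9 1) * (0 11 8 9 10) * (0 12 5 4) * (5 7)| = 10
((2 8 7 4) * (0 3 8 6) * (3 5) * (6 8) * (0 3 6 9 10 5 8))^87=((0 8 7 4 2)(3 9 10 5 6))^87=(0 7 2 8 4)(3 10 6 9 5)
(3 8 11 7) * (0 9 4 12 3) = (0 9 4 12 3 8 11 7) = [9, 1, 2, 8, 12, 5, 6, 0, 11, 4, 10, 7, 3]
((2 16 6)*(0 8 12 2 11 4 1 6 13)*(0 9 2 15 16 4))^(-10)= (0 12 16 9 4 6)(1 11 8 15 13 2)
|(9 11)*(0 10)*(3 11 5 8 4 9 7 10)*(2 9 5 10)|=|(0 3 11 7 2 9 10)(4 5 8)|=21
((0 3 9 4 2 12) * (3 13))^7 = (13)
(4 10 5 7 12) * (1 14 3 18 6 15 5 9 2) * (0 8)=(0 8)(1 14 3 18 6 15 5 7 12 4 10 9 2)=[8, 14, 1, 18, 10, 7, 15, 12, 0, 2, 9, 11, 4, 13, 3, 5, 16, 17, 6]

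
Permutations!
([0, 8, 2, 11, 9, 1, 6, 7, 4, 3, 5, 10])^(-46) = (1 4 3 10)(5 8 9 11)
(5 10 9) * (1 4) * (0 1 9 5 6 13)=(0 1 4 9 6 13)(5 10)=[1, 4, 2, 3, 9, 10, 13, 7, 8, 6, 5, 11, 12, 0]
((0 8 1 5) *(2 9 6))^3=((0 8 1 5)(2 9 6))^3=(9)(0 5 1 8)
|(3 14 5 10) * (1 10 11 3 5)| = |(1 10 5 11 3 14)| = 6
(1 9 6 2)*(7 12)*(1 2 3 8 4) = [0, 9, 2, 8, 1, 5, 3, 12, 4, 6, 10, 11, 7] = (1 9 6 3 8 4)(7 12)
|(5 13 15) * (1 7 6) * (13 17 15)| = |(1 7 6)(5 17 15)| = 3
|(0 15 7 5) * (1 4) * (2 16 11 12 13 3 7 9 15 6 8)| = |(0 6 8 2 16 11 12 13 3 7 5)(1 4)(9 15)| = 22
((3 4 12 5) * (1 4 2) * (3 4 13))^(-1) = (1 2 3 13)(4 5 12)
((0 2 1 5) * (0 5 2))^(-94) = (5) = ((5)(1 2))^(-94)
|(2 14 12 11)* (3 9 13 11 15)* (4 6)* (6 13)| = |(2 14 12 15 3 9 6 4 13 11)| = 10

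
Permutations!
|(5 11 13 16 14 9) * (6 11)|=|(5 6 11 13 16 14 9)|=7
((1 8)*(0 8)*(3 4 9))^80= ((0 8 1)(3 4 9))^80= (0 1 8)(3 9 4)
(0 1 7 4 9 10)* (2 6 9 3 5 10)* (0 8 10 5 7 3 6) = (0 1 3 7 4 6 9 2)(8 10) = [1, 3, 0, 7, 6, 5, 9, 4, 10, 2, 8]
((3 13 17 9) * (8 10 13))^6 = (17)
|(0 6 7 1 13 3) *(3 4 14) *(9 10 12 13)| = 11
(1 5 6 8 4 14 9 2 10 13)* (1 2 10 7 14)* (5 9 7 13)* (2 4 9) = (1 2 13 4)(5 6 8 9 10)(7 14) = [0, 2, 13, 3, 1, 6, 8, 14, 9, 10, 5, 11, 12, 4, 7]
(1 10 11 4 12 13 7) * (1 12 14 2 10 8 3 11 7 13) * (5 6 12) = (1 8 3 11 4 14 2 10 7 5 6 12) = [0, 8, 10, 11, 14, 6, 12, 5, 3, 9, 7, 4, 1, 13, 2]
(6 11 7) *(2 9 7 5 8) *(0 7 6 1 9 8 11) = (0 7 1 9 6)(2 8)(5 11) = [7, 9, 8, 3, 4, 11, 0, 1, 2, 6, 10, 5]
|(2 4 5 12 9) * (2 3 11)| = 7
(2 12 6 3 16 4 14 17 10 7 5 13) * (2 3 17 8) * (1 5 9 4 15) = [0, 5, 12, 16, 14, 13, 17, 9, 2, 4, 7, 11, 6, 3, 8, 1, 15, 10] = (1 5 13 3 16 15)(2 12 6 17 10 7 9 4 14 8)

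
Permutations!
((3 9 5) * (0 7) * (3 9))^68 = (9)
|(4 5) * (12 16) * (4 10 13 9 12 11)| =8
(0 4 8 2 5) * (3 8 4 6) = (0 6 3 8 2 5) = [6, 1, 5, 8, 4, 0, 3, 7, 2]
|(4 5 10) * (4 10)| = 2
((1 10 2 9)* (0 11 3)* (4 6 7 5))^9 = (11)(1 10 2 9)(4 6 7 5)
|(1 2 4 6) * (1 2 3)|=6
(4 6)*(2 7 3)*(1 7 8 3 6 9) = [0, 7, 8, 2, 9, 5, 4, 6, 3, 1] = (1 7 6 4 9)(2 8 3)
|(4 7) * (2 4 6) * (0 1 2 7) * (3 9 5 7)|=20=|(0 1 2 4)(3 9 5 7 6)|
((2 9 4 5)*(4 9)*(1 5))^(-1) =(9)(1 4 2 5)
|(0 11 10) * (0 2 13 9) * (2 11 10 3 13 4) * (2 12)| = 6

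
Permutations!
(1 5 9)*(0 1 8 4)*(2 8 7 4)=[1, 5, 8, 3, 0, 9, 6, 4, 2, 7]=(0 1 5 9 7 4)(2 8)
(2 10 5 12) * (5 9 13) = (2 10 9 13 5 12) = [0, 1, 10, 3, 4, 12, 6, 7, 8, 13, 9, 11, 2, 5]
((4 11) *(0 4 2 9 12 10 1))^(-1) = ((0 4 11 2 9 12 10 1))^(-1) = (0 1 10 12 9 2 11 4)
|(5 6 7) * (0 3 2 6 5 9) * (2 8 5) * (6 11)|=|(0 3 8 5 2 11 6 7 9)|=9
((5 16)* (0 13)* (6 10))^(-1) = (0 13)(5 16)(6 10) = ((0 13)(5 16)(6 10))^(-1)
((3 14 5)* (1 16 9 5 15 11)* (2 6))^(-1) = ((1 16 9 5 3 14 15 11)(2 6))^(-1) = (1 11 15 14 3 5 9 16)(2 6)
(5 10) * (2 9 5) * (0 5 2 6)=[5, 1, 9, 3, 4, 10, 0, 7, 8, 2, 6]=(0 5 10 6)(2 9)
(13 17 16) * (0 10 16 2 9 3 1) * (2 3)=[10, 0, 9, 1, 4, 5, 6, 7, 8, 2, 16, 11, 12, 17, 14, 15, 13, 3]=(0 10 16 13 17 3 1)(2 9)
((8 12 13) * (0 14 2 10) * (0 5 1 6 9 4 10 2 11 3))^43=(0 3 11 14)(1 6 9 4 10 5)(8 12 13)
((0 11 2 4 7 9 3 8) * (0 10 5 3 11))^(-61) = (2 11 9 7 4)(3 5 10 8)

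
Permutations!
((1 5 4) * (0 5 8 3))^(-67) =((0 5 4 1 8 3))^(-67) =(0 3 8 1 4 5)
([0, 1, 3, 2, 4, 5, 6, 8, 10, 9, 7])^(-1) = [0, 1, 3, 2, 4, 5, 6, 10, 7, 9, 8]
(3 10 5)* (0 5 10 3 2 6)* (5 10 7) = [10, 1, 6, 3, 4, 2, 0, 5, 8, 9, 7] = (0 10 7 5 2 6)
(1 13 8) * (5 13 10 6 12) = (1 10 6 12 5 13 8) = [0, 10, 2, 3, 4, 13, 12, 7, 1, 9, 6, 11, 5, 8]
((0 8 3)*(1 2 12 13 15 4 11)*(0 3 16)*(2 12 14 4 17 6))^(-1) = (0 16 8)(1 11 4 14 2 6 17 15 13 12)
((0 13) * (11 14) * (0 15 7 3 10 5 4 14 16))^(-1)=((0 13 15 7 3 10 5 4 14 11 16))^(-1)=(0 16 11 14 4 5 10 3 7 15 13)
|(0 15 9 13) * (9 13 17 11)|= |(0 15 13)(9 17 11)|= 3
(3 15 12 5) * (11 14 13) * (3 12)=[0, 1, 2, 15, 4, 12, 6, 7, 8, 9, 10, 14, 5, 11, 13, 3]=(3 15)(5 12)(11 14 13)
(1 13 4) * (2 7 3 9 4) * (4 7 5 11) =[0, 13, 5, 9, 1, 11, 6, 3, 8, 7, 10, 4, 12, 2] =(1 13 2 5 11 4)(3 9 7)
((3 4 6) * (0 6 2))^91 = ((0 6 3 4 2))^91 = (0 6 3 4 2)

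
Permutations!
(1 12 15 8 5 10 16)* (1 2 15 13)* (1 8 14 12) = (2 15 14 12 13 8 5 10 16) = [0, 1, 15, 3, 4, 10, 6, 7, 5, 9, 16, 11, 13, 8, 12, 14, 2]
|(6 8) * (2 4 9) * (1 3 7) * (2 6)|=|(1 3 7)(2 4 9 6 8)|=15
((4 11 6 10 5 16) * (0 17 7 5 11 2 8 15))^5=(0 4 17 2 7 8 5 15 16)(6 11 10)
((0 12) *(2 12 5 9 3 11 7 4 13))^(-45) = (0 7)(2 3)(4 5)(9 13)(11 12)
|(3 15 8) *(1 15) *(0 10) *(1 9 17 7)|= |(0 10)(1 15 8 3 9 17 7)|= 14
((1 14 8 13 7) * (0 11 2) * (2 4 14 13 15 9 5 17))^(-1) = (0 2 17 5 9 15 8 14 4 11)(1 7 13)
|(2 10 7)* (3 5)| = 6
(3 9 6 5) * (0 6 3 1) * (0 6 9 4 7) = (0 9 3 4 7)(1 6 5) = [9, 6, 2, 4, 7, 1, 5, 0, 8, 3]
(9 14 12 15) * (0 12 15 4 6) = (0 12 4 6)(9 14 15) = [12, 1, 2, 3, 6, 5, 0, 7, 8, 14, 10, 11, 4, 13, 15, 9]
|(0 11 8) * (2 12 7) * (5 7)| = 12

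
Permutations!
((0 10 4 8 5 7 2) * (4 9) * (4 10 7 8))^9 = (5 8)(9 10)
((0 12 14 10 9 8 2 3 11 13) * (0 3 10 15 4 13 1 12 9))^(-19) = (0 9 8 2 10)(1 13 14 11 4 12 3 15)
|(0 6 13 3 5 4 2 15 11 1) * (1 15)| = 8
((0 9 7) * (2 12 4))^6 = (12)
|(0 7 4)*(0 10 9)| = |(0 7 4 10 9)| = 5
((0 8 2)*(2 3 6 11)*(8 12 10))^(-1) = (0 2 11 6 3 8 10 12)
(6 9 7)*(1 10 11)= [0, 10, 2, 3, 4, 5, 9, 6, 8, 7, 11, 1]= (1 10 11)(6 9 7)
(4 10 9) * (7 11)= [0, 1, 2, 3, 10, 5, 6, 11, 8, 4, 9, 7]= (4 10 9)(7 11)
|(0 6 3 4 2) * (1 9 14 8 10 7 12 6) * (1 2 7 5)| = 30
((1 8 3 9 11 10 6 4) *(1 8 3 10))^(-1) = ((1 3 9 11)(4 8 10 6))^(-1) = (1 11 9 3)(4 6 10 8)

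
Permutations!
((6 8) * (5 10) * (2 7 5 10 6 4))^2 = (10)(2 5 8)(4 7 6)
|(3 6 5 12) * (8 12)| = 5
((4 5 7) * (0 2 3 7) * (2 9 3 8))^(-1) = ((0 9 3 7 4 5)(2 8))^(-1) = (0 5 4 7 3 9)(2 8)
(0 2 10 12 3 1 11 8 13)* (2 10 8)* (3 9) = (0 10 12 9 3 1 11 2 8 13) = [10, 11, 8, 1, 4, 5, 6, 7, 13, 3, 12, 2, 9, 0]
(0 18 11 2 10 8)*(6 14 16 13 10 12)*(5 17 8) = [18, 1, 12, 3, 4, 17, 14, 7, 0, 9, 5, 2, 6, 10, 16, 15, 13, 8, 11] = (0 18 11 2 12 6 14 16 13 10 5 17 8)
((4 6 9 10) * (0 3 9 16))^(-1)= (0 16 6 4 10 9 3)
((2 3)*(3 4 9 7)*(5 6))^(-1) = (2 3 7 9 4)(5 6) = ((2 4 9 7 3)(5 6))^(-1)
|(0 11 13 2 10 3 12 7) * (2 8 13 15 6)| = 18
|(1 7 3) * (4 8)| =|(1 7 3)(4 8)| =6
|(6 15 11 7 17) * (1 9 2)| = 15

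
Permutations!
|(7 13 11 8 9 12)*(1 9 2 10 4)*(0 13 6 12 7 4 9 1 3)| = |(0 13 11 8 2 10 9 7 6 12 4 3)| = 12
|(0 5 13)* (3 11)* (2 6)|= 6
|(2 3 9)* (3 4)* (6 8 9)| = 6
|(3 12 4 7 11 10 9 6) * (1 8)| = 8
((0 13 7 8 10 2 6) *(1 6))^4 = (0 10)(1 7)(2 13)(6 8)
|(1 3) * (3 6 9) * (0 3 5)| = 6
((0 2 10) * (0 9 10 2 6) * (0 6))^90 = ((9 10))^90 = (10)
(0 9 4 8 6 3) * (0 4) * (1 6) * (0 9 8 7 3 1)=(9)(0 8)(1 6)(3 4 7)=[8, 6, 2, 4, 7, 5, 1, 3, 0, 9]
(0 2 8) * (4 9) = (0 2 8)(4 9) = [2, 1, 8, 3, 9, 5, 6, 7, 0, 4]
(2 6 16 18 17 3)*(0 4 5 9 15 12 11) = [4, 1, 6, 2, 5, 9, 16, 7, 8, 15, 10, 0, 11, 13, 14, 12, 18, 3, 17] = (0 4 5 9 15 12 11)(2 6 16 18 17 3)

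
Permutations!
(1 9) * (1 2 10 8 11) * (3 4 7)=(1 9 2 10 8 11)(3 4 7)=[0, 9, 10, 4, 7, 5, 6, 3, 11, 2, 8, 1]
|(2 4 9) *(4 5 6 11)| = |(2 5 6 11 4 9)| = 6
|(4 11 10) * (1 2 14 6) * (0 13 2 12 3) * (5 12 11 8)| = |(0 13 2 14 6 1 11 10 4 8 5 12 3)| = 13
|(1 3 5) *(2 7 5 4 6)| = |(1 3 4 6 2 7 5)| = 7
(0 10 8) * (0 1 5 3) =(0 10 8 1 5 3) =[10, 5, 2, 0, 4, 3, 6, 7, 1, 9, 8]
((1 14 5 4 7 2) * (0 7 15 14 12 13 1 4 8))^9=(0 7 2 4 15 14 5 8)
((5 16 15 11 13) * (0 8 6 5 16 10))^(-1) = (0 10 5 6 8)(11 15 16 13)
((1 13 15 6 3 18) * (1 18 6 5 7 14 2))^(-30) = ((18)(1 13 15 5 7 14 2)(3 6))^(-30) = (18)(1 14 5 13 2 7 15)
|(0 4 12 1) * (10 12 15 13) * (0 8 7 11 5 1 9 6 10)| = |(0 4 15 13)(1 8 7 11 5)(6 10 12 9)| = 20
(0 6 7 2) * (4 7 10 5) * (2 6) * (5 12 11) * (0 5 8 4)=(0 2 5)(4 7 6 10 12 11 8)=[2, 1, 5, 3, 7, 0, 10, 6, 4, 9, 12, 8, 11]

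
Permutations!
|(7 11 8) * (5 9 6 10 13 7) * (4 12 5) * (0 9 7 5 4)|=18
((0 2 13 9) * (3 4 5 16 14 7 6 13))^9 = ((0 2 3 4 5 16 14 7 6 13 9))^9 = (0 13 7 16 4 2 9 6 14 5 3)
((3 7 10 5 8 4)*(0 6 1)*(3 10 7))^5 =((0 6 1)(4 10 5 8))^5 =(0 1 6)(4 10 5 8)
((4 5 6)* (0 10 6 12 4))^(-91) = (0 6 10)(4 12 5)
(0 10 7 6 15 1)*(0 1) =(0 10 7 6 15) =[10, 1, 2, 3, 4, 5, 15, 6, 8, 9, 7, 11, 12, 13, 14, 0]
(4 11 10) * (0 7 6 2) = [7, 1, 0, 3, 11, 5, 2, 6, 8, 9, 4, 10] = (0 7 6 2)(4 11 10)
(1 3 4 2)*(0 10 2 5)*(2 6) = (0 10 6 2 1 3 4 5) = [10, 3, 1, 4, 5, 0, 2, 7, 8, 9, 6]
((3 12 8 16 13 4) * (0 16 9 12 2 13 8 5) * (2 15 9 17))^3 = (0 17 4 9)(2 3 12 16)(5 8 13 15)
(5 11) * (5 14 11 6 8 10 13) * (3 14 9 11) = (3 14)(5 6 8 10 13)(9 11) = [0, 1, 2, 14, 4, 6, 8, 7, 10, 11, 13, 9, 12, 5, 3]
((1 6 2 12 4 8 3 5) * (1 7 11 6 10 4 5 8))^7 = ((1 10 4)(2 12 5 7 11 6)(3 8))^7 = (1 10 4)(2 12 5 7 11 6)(3 8)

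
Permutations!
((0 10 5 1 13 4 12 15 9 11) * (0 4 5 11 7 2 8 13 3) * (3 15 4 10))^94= (1 13 2 9)(5 8 7 15)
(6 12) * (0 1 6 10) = (0 1 6 12 10) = [1, 6, 2, 3, 4, 5, 12, 7, 8, 9, 0, 11, 10]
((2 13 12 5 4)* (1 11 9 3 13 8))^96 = ((1 11 9 3 13 12 5 4 2 8))^96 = (1 5 9 2 13)(3 8 12 11 4)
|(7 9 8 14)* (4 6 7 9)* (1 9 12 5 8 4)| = 20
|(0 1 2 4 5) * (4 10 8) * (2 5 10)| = |(0 1 5)(4 10 8)| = 3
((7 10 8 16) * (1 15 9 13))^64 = (16)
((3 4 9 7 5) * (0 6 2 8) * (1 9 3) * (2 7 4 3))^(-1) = ((0 6 7 5 1 9 4 2 8))^(-1) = (0 8 2 4 9 1 5 7 6)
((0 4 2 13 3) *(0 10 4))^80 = (13)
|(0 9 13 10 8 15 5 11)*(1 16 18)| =|(0 9 13 10 8 15 5 11)(1 16 18)| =24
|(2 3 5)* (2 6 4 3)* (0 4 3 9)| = 3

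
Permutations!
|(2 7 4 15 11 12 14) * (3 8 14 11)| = |(2 7 4 15 3 8 14)(11 12)| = 14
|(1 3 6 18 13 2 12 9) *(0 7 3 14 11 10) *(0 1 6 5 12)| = 20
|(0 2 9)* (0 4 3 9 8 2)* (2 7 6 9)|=|(2 8 7 6 9 4 3)|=7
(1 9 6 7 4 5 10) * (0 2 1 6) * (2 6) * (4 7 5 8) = [6, 9, 1, 3, 8, 10, 5, 7, 4, 0, 2] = (0 6 5 10 2 1 9)(4 8)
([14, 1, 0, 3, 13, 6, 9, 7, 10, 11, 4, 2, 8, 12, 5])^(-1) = [2, 1, 11, 3, 10, 14, 5, 7, 12, 6, 8, 9, 13, 4, 0]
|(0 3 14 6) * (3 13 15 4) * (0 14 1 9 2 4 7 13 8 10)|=30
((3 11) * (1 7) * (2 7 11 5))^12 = (11)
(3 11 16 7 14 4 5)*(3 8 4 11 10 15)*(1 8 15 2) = (1 8 4 5 15 3 10 2)(7 14 11 16) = [0, 8, 1, 10, 5, 15, 6, 14, 4, 9, 2, 16, 12, 13, 11, 3, 7]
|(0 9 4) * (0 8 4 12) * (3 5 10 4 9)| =8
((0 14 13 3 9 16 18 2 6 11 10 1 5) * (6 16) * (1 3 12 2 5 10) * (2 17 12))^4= ((0 14 13 2 16 18 5)(1 10 3 9 6 11)(12 17))^4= (0 16 14 18 13 5 2)(1 6 3)(9 10 11)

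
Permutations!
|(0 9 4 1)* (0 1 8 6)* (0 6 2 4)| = |(0 9)(2 4 8)| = 6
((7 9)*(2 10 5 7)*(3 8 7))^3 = (2 3 9 5 7 10 8)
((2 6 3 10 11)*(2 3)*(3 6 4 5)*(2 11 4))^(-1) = (3 5 4 10)(6 11)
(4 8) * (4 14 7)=(4 8 14 7)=[0, 1, 2, 3, 8, 5, 6, 4, 14, 9, 10, 11, 12, 13, 7]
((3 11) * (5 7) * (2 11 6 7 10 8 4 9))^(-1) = ((2 11 3 6 7 5 10 8 4 9))^(-1) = (2 9 4 8 10 5 7 6 3 11)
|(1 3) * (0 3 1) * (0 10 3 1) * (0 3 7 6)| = 6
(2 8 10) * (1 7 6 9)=[0, 7, 8, 3, 4, 5, 9, 6, 10, 1, 2]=(1 7 6 9)(2 8 10)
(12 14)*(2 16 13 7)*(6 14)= (2 16 13 7)(6 14 12)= [0, 1, 16, 3, 4, 5, 14, 2, 8, 9, 10, 11, 6, 7, 12, 15, 13]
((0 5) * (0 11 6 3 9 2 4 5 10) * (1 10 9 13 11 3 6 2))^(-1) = ((0 9 1 10)(2 4 5 3 13 11))^(-1) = (0 10 1 9)(2 11 13 3 5 4)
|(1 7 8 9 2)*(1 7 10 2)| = 6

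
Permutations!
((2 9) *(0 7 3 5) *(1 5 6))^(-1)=(0 5 1 6 3 7)(2 9)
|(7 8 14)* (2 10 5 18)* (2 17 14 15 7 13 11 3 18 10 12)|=6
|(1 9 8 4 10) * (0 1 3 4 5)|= |(0 1 9 8 5)(3 4 10)|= 15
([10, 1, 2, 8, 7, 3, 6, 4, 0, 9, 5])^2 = [5, 1, 2, 0, 4, 8, 6, 7, 10, 9, 3]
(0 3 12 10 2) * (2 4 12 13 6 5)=(0 3 13 6 5 2)(4 12 10)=[3, 1, 0, 13, 12, 2, 5, 7, 8, 9, 4, 11, 10, 6]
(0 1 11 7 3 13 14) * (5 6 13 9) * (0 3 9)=(0 1 11 7 9 5 6 13 14 3)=[1, 11, 2, 0, 4, 6, 13, 9, 8, 5, 10, 7, 12, 14, 3]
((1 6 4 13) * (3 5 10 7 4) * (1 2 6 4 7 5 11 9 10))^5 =((1 4 13 2 6 3 11 9 10 5))^5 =(1 3)(2 10)(4 11)(5 6)(9 13)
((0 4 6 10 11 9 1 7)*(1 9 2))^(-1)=(0 7 1 2 11 10 6 4)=((0 4 6 10 11 2 1 7))^(-1)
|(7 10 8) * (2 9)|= |(2 9)(7 10 8)|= 6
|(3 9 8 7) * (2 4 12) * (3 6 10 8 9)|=|(2 4 12)(6 10 8 7)|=12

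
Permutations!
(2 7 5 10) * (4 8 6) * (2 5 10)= (2 7 10 5)(4 8 6)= [0, 1, 7, 3, 8, 2, 4, 10, 6, 9, 5]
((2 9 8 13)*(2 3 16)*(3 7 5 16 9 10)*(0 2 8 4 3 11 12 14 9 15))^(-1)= (0 15 3 4 9 14 12 11 10 2)(5 7 13 8 16)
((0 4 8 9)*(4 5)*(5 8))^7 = (0 8 9)(4 5)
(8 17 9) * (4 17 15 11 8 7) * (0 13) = (0 13)(4 17 9 7)(8 15 11) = [13, 1, 2, 3, 17, 5, 6, 4, 15, 7, 10, 8, 12, 0, 14, 11, 16, 9]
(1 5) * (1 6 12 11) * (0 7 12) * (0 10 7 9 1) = (0 9 1 5 6 10 7 12 11) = [9, 5, 2, 3, 4, 6, 10, 12, 8, 1, 7, 0, 11]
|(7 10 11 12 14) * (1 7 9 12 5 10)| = |(1 7)(5 10 11)(9 12 14)| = 6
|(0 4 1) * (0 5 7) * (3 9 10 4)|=|(0 3 9 10 4 1 5 7)|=8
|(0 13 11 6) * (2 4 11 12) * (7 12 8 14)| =10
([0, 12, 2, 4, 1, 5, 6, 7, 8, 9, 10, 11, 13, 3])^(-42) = [0, 3, 2, 12, 13, 5, 6, 7, 8, 9, 10, 11, 4, 1]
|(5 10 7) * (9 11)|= 6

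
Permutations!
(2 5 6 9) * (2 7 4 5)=(4 5 6 9 7)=[0, 1, 2, 3, 5, 6, 9, 4, 8, 7]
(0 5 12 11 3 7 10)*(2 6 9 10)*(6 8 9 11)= [5, 1, 8, 7, 4, 12, 11, 2, 9, 10, 0, 3, 6]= (0 5 12 6 11 3 7 2 8 9 10)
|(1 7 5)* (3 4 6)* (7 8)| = |(1 8 7 5)(3 4 6)| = 12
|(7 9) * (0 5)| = |(0 5)(7 9)| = 2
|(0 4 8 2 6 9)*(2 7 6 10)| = 6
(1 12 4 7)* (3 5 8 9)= (1 12 4 7)(3 5 8 9)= [0, 12, 2, 5, 7, 8, 6, 1, 9, 3, 10, 11, 4]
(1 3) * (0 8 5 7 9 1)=(0 8 5 7 9 1 3)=[8, 3, 2, 0, 4, 7, 6, 9, 5, 1]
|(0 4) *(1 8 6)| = 6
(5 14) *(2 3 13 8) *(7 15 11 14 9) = (2 3 13 8)(5 9 7 15 11 14) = [0, 1, 3, 13, 4, 9, 6, 15, 2, 7, 10, 14, 12, 8, 5, 11]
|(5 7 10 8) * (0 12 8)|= |(0 12 8 5 7 10)|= 6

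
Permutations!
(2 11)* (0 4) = [4, 1, 11, 3, 0, 5, 6, 7, 8, 9, 10, 2] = (0 4)(2 11)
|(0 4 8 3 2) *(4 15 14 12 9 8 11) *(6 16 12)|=10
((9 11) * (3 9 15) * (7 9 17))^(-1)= (3 15 11 9 7 17)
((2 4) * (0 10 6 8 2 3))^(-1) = (0 3 4 2 8 6 10) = ((0 10 6 8 2 4 3))^(-1)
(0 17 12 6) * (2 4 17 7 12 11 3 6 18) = [7, 1, 4, 6, 17, 5, 0, 12, 8, 9, 10, 3, 18, 13, 14, 15, 16, 11, 2] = (0 7 12 18 2 4 17 11 3 6)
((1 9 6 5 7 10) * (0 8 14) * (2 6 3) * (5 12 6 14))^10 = ((0 8 5 7 10 1 9 3 2 14)(6 12))^10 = (14)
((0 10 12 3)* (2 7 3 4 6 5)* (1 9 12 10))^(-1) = (0 3 7 2 5 6 4 12 9 1)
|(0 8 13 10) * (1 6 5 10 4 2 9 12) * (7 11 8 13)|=|(0 13 4 2 9 12 1 6 5 10)(7 11 8)|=30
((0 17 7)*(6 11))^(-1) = (0 7 17)(6 11)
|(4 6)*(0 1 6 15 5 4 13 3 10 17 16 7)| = |(0 1 6 13 3 10 17 16 7)(4 15 5)| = 9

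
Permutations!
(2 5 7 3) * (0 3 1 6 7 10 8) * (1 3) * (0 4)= (0 1 6 7 3 2 5 10 8 4)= [1, 6, 5, 2, 0, 10, 7, 3, 4, 9, 8]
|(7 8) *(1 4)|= 2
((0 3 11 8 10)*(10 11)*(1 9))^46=(11)(0 3 10)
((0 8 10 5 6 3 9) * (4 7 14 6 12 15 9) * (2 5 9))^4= ((0 8 10 9)(2 5 12 15)(3 4 7 14 6))^4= (15)(3 6 14 7 4)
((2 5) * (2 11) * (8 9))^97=(2 5 11)(8 9)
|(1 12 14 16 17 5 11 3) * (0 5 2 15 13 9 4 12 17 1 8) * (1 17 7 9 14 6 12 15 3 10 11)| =14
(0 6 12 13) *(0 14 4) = (0 6 12 13 14 4) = [6, 1, 2, 3, 0, 5, 12, 7, 8, 9, 10, 11, 13, 14, 4]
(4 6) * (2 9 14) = (2 9 14)(4 6) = [0, 1, 9, 3, 6, 5, 4, 7, 8, 14, 10, 11, 12, 13, 2]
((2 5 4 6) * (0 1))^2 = (2 4)(5 6)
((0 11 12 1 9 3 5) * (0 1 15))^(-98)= (0 12)(1 3)(5 9)(11 15)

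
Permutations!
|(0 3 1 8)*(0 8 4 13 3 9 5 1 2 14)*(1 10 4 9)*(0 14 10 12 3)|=|(14)(0 1 9 5 12 3 2 10 4 13)|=10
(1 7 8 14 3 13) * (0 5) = (0 5)(1 7 8 14 3 13) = [5, 7, 2, 13, 4, 0, 6, 8, 14, 9, 10, 11, 12, 1, 3]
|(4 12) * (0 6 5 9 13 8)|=|(0 6 5 9 13 8)(4 12)|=6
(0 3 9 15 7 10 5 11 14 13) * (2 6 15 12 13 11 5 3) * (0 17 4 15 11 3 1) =(0 2 6 11 14 3 9 12 13 17 4 15 7 10 1) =[2, 0, 6, 9, 15, 5, 11, 10, 8, 12, 1, 14, 13, 17, 3, 7, 16, 4]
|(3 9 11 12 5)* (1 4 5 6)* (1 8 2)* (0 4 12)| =30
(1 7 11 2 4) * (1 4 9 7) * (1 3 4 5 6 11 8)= (1 3 4 5 6 11 2 9 7 8)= [0, 3, 9, 4, 5, 6, 11, 8, 1, 7, 10, 2]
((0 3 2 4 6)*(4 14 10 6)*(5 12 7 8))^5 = ((0 3 2 14 10 6)(5 12 7 8))^5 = (0 6 10 14 2 3)(5 12 7 8)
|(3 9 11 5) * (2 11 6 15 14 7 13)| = |(2 11 5 3 9 6 15 14 7 13)| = 10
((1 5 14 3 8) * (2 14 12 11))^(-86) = (1 12 2 3)(5 11 14 8)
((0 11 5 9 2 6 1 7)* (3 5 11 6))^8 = (11)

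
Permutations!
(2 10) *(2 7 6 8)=(2 10 7 6 8)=[0, 1, 10, 3, 4, 5, 8, 6, 2, 9, 7]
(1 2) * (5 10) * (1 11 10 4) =(1 2 11 10 5 4) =[0, 2, 11, 3, 1, 4, 6, 7, 8, 9, 5, 10]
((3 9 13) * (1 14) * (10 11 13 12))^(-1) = (1 14)(3 13 11 10 12 9)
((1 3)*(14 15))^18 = (15)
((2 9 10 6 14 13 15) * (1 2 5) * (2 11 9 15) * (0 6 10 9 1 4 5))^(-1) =((0 6 14 13 2 15)(1 11)(4 5))^(-1) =(0 15 2 13 14 6)(1 11)(4 5)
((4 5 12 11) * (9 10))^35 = ((4 5 12 11)(9 10))^35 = (4 11 12 5)(9 10)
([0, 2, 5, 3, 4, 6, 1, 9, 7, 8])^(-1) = [0, 6, 1, 3, 4, 2, 5, 8, 9, 7]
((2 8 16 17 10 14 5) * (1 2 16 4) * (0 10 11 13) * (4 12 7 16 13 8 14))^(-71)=((0 10 4 1 2 14 5 13)(7 16 17 11 8 12))^(-71)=(0 10 4 1 2 14 5 13)(7 16 17 11 8 12)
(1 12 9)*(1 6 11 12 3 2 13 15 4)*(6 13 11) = (1 3 2 11 12 9 13 15 4) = [0, 3, 11, 2, 1, 5, 6, 7, 8, 13, 10, 12, 9, 15, 14, 4]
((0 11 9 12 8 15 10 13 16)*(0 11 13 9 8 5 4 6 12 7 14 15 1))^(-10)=((0 13 16 11 8 1)(4 6 12 5)(7 14 15 10 9))^(-10)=(0 16 8)(1 13 11)(4 12)(5 6)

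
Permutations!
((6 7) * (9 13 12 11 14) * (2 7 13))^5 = ((2 7 6 13 12 11 14 9))^5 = (2 11 6 9 12 7 14 13)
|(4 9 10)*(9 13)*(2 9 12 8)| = 7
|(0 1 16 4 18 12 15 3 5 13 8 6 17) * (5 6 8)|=|(0 1 16 4 18 12 15 3 6 17)(5 13)|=10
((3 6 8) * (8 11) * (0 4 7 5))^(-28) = ((0 4 7 5)(3 6 11 8))^(-28) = (11)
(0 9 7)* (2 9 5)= (0 5 2 9 7)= [5, 1, 9, 3, 4, 2, 6, 0, 8, 7]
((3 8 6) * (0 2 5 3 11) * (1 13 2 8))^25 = (13)(0 8 6 11)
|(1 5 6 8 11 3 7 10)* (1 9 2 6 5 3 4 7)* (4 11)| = 14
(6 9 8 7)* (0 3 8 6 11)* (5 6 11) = (0 3 8 7 5 6 9 11) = [3, 1, 2, 8, 4, 6, 9, 5, 7, 11, 10, 0]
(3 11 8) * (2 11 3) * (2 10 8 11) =(11)(8 10) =[0, 1, 2, 3, 4, 5, 6, 7, 10, 9, 8, 11]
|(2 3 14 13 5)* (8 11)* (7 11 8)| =10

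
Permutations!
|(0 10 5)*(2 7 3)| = |(0 10 5)(2 7 3)| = 3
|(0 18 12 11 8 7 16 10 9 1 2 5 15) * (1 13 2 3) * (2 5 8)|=|(0 18 12 11 2 8 7 16 10 9 13 5 15)(1 3)|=26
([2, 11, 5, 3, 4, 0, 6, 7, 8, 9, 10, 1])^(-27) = (1 11)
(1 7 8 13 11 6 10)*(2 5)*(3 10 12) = (1 7 8 13 11 6 12 3 10)(2 5) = [0, 7, 5, 10, 4, 2, 12, 8, 13, 9, 1, 6, 3, 11]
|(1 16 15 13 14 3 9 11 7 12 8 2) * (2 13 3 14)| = 11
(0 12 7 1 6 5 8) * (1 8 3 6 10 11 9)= [12, 10, 2, 6, 4, 3, 5, 8, 0, 1, 11, 9, 7]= (0 12 7 8)(1 10 11 9)(3 6 5)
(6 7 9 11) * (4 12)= [0, 1, 2, 3, 12, 5, 7, 9, 8, 11, 10, 6, 4]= (4 12)(6 7 9 11)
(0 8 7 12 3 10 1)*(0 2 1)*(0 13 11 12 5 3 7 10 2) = (0 8 10 13 11 12 7 5 3 2 1) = [8, 0, 1, 2, 4, 3, 6, 5, 10, 9, 13, 12, 7, 11]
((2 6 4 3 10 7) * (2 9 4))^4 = (3 4 9 7 10)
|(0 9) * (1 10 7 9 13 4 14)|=8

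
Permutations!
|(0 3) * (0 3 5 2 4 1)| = |(0 5 2 4 1)| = 5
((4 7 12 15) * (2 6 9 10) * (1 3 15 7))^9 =((1 3 15 4)(2 6 9 10)(7 12))^9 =(1 3 15 4)(2 6 9 10)(7 12)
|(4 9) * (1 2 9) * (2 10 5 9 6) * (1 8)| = 6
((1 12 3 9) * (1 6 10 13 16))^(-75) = (1 10 3 16 6 12 13 9)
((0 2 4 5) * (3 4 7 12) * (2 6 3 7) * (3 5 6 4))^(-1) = ((0 4 6 5)(7 12))^(-1) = (0 5 6 4)(7 12)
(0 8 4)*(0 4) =[8, 1, 2, 3, 4, 5, 6, 7, 0] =(0 8)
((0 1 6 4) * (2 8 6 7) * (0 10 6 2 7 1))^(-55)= (2 8)(4 6 10)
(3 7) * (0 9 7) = (0 9 7 3) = [9, 1, 2, 0, 4, 5, 6, 3, 8, 7]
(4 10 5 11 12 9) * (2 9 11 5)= (2 9 4 10)(11 12)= [0, 1, 9, 3, 10, 5, 6, 7, 8, 4, 2, 12, 11]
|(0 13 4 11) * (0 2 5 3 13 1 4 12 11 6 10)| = |(0 1 4 6 10)(2 5 3 13 12 11)| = 30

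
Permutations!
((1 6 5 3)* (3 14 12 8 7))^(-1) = (1 3 7 8 12 14 5 6)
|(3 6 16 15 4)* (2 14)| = |(2 14)(3 6 16 15 4)| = 10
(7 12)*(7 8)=[0, 1, 2, 3, 4, 5, 6, 12, 7, 9, 10, 11, 8]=(7 12 8)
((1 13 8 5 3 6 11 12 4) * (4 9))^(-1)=((1 13 8 5 3 6 11 12 9 4))^(-1)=(1 4 9 12 11 6 3 5 8 13)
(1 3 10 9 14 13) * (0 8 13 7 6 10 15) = (0 8 13 1 3 15)(6 10 9 14 7) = [8, 3, 2, 15, 4, 5, 10, 6, 13, 14, 9, 11, 12, 1, 7, 0]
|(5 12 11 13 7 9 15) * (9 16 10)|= 9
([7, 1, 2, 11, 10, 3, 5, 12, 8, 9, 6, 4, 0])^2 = (0 12 7)(3 4 6)(5 11 10)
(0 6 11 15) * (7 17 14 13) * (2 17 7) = (0 6 11 15)(2 17 14 13) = [6, 1, 17, 3, 4, 5, 11, 7, 8, 9, 10, 15, 12, 2, 13, 0, 16, 14]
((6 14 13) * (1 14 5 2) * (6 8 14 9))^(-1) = (1 2 5 6 9)(8 13 14)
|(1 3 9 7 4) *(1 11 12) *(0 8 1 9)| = 20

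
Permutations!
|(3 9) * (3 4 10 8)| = 5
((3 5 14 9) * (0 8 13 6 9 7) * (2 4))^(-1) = ((0 8 13 6 9 3 5 14 7)(2 4))^(-1) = (0 7 14 5 3 9 6 13 8)(2 4)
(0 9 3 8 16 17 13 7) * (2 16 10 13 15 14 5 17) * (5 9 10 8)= (0 10 13 7)(2 16)(3 5 17 15 14 9)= [10, 1, 16, 5, 4, 17, 6, 0, 8, 3, 13, 11, 12, 7, 9, 14, 2, 15]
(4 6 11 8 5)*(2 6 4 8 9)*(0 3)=(0 3)(2 6 11 9)(5 8)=[3, 1, 6, 0, 4, 8, 11, 7, 5, 2, 10, 9]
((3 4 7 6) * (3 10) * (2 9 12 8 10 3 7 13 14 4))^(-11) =(2 7 12 3 10 9 6 8)(4 13 14)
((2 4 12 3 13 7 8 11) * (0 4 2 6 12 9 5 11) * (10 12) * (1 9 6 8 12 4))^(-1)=(0 8 11 5 9 1)(3 12 7 13)(4 10 6)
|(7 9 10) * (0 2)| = |(0 2)(7 9 10)| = 6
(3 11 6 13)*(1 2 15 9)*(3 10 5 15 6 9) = [0, 2, 6, 11, 4, 15, 13, 7, 8, 1, 5, 9, 12, 10, 14, 3] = (1 2 6 13 10 5 15 3 11 9)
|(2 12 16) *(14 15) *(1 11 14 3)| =15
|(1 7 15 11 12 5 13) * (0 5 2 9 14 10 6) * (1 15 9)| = 13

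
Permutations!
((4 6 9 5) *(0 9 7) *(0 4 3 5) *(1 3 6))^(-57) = (0 9)(1 6)(3 7)(4 5)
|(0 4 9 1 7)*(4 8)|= 6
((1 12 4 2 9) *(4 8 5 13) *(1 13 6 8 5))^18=((1 12 5 6 8)(2 9 13 4))^18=(1 6 12 8 5)(2 13)(4 9)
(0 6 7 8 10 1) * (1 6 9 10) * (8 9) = (0 8 1)(6 7 9 10) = [8, 0, 2, 3, 4, 5, 7, 9, 1, 10, 6]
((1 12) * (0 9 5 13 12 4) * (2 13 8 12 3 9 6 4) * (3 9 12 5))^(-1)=((0 6 4)(1 2 13 9 3 12)(5 8))^(-1)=(0 4 6)(1 12 3 9 13 2)(5 8)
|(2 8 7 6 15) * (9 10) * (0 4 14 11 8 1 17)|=|(0 4 14 11 8 7 6 15 2 1 17)(9 10)|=22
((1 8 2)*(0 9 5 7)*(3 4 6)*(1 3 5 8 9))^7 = (0 6 2 1 5 3 9 7 4 8)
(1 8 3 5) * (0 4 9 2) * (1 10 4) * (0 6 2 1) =(1 8 3 5 10 4 9)(2 6) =[0, 8, 6, 5, 9, 10, 2, 7, 3, 1, 4]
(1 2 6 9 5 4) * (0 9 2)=(0 9 5 4 1)(2 6)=[9, 0, 6, 3, 1, 4, 2, 7, 8, 5]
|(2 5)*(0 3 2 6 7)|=6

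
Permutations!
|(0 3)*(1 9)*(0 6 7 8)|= |(0 3 6 7 8)(1 9)|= 10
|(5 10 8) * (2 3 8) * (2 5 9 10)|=6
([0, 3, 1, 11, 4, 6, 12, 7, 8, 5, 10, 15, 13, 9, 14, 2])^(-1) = (1 2 15 11 3)(5 9 13 12 6)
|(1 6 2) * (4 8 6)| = 5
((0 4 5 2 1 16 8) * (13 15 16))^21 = (0 2 15)(1 16 4)(5 13 8) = ((0 4 5 2 1 13 15 16 8))^21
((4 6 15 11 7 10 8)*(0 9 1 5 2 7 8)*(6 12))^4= (0 2 9 7 1 10 5)(4 11 6)(8 15 12)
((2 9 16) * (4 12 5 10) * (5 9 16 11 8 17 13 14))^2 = (4 9 8 13 5)(10 12 11 17 14)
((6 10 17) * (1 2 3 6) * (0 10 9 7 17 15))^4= (0 10 15)(1 9 2 7 3 17 6)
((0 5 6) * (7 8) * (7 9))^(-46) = ((0 5 6)(7 8 9))^(-46) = (0 6 5)(7 9 8)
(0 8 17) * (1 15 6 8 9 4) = (0 9 4 1 15 6 8 17) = [9, 15, 2, 3, 1, 5, 8, 7, 17, 4, 10, 11, 12, 13, 14, 6, 16, 0]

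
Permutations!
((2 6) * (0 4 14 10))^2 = (0 14)(4 10)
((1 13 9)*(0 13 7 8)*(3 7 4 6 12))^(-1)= ((0 13 9 1 4 6 12 3 7 8))^(-1)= (0 8 7 3 12 6 4 1 9 13)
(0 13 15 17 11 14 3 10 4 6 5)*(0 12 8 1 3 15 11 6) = (0 13 11 14 15 17 6 5 12 8 1 3 10 4) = [13, 3, 2, 10, 0, 12, 5, 7, 1, 9, 4, 14, 8, 11, 15, 17, 16, 6]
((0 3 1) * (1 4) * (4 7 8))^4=(0 4 7)(1 8 3)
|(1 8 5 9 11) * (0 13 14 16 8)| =|(0 13 14 16 8 5 9 11 1)| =9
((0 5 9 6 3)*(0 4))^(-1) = ((0 5 9 6 3 4))^(-1) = (0 4 3 6 9 5)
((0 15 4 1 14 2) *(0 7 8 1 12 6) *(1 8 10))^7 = ((0 15 4 12 6)(1 14 2 7 10))^7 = (0 4 6 15 12)(1 2 10 14 7)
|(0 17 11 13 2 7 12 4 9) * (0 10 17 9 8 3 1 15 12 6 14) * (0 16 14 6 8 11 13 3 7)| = |(0 9 10 17 13 2)(1 15 12 4 11 3)(7 8)(14 16)| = 6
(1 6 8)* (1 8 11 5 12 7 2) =(1 6 11 5 12 7 2) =[0, 6, 1, 3, 4, 12, 11, 2, 8, 9, 10, 5, 7]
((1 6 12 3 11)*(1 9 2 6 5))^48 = (12)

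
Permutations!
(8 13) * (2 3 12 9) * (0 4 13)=(0 4 13 8)(2 3 12 9)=[4, 1, 3, 12, 13, 5, 6, 7, 0, 2, 10, 11, 9, 8]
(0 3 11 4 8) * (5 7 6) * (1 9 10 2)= [3, 9, 1, 11, 8, 7, 5, 6, 0, 10, 2, 4]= (0 3 11 4 8)(1 9 10 2)(5 7 6)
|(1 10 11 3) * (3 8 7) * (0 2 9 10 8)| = 20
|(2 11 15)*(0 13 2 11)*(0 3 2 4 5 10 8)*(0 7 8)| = 10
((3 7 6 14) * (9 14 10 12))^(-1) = (3 14 9 12 10 6 7) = ((3 7 6 10 12 9 14))^(-1)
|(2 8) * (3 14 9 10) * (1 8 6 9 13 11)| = |(1 8 2 6 9 10 3 14 13 11)| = 10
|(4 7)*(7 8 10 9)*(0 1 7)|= 7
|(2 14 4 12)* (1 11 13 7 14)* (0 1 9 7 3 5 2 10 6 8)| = |(0 1 11 13 3 5 2 9 7 14 4 12 10 6 8)| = 15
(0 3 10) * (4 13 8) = [3, 1, 2, 10, 13, 5, 6, 7, 4, 9, 0, 11, 12, 8] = (0 3 10)(4 13 8)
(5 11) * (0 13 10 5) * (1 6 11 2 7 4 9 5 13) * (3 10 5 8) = (0 1 6 11)(2 7 4 9 8 3 10 13 5) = [1, 6, 7, 10, 9, 2, 11, 4, 3, 8, 13, 0, 12, 5]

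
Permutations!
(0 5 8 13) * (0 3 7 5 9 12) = [9, 1, 2, 7, 4, 8, 6, 5, 13, 12, 10, 11, 0, 3] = (0 9 12)(3 7 5 8 13)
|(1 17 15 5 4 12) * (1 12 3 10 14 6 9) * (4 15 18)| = |(1 17 18 4 3 10 14 6 9)(5 15)| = 18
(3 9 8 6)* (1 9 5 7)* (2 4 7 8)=[0, 9, 4, 5, 7, 8, 3, 1, 6, 2]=(1 9 2 4 7)(3 5 8 6)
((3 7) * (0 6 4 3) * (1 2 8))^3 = ((0 6 4 3 7)(1 2 8))^3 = (8)(0 3 6 7 4)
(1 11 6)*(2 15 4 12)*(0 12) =(0 12 2 15 4)(1 11 6) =[12, 11, 15, 3, 0, 5, 1, 7, 8, 9, 10, 6, 2, 13, 14, 4]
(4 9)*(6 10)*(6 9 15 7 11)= (4 15 7 11 6 10 9)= [0, 1, 2, 3, 15, 5, 10, 11, 8, 4, 9, 6, 12, 13, 14, 7]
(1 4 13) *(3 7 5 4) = (1 3 7 5 4 13) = [0, 3, 2, 7, 13, 4, 6, 5, 8, 9, 10, 11, 12, 1]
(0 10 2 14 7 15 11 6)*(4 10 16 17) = (0 16 17 4 10 2 14 7 15 11 6) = [16, 1, 14, 3, 10, 5, 0, 15, 8, 9, 2, 6, 12, 13, 7, 11, 17, 4]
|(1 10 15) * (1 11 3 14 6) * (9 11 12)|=|(1 10 15 12 9 11 3 14 6)|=9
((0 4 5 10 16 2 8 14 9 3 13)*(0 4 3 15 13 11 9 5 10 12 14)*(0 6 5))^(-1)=(0 14 12 5 6 8 2 16 10 4 13 15 9 11 3)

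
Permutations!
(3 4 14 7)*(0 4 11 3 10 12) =(0 4 14 7 10 12)(3 11) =[4, 1, 2, 11, 14, 5, 6, 10, 8, 9, 12, 3, 0, 13, 7]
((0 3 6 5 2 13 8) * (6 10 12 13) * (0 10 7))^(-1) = ((0 3 7)(2 6 5)(8 10 12 13))^(-1) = (0 7 3)(2 5 6)(8 13 12 10)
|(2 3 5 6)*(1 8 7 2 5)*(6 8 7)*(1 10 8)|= |(1 7 2 3 10 8 6 5)|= 8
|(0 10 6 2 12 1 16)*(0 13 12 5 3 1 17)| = |(0 10 6 2 5 3 1 16 13 12 17)| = 11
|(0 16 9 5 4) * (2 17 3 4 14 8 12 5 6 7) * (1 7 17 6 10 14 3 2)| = |(0 16 9 10 14 8 12 5 3 4)(1 7)(2 6 17)| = 30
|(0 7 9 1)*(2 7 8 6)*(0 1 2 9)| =6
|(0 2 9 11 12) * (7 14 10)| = 15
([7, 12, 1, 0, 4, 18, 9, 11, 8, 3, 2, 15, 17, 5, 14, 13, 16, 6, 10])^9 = (0 1 15 6 18)(2 11 17 5 3)(7 12 13 9 10)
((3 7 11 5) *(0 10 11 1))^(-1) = (0 1 7 3 5 11 10)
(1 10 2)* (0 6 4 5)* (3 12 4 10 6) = [3, 6, 1, 12, 5, 0, 10, 7, 8, 9, 2, 11, 4] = (0 3 12 4 5)(1 6 10 2)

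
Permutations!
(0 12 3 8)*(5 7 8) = [12, 1, 2, 5, 4, 7, 6, 8, 0, 9, 10, 11, 3] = (0 12 3 5 7 8)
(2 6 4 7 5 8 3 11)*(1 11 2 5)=[0, 11, 6, 2, 7, 8, 4, 1, 3, 9, 10, 5]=(1 11 5 8 3 2 6 4 7)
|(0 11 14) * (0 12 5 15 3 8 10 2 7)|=11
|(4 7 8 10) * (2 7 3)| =6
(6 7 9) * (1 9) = (1 9 6 7) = [0, 9, 2, 3, 4, 5, 7, 1, 8, 6]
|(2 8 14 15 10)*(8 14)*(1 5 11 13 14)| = 8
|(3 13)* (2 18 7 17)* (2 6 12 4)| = 14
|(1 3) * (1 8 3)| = |(3 8)| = 2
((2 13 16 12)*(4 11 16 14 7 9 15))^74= ((2 13 14 7 9 15 4 11 16 12))^74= (2 9 16 14 4)(7 11 13 15 12)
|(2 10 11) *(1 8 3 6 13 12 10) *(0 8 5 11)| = 28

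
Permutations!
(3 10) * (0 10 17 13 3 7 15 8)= (0 10 7 15 8)(3 17 13)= [10, 1, 2, 17, 4, 5, 6, 15, 0, 9, 7, 11, 12, 3, 14, 8, 16, 13]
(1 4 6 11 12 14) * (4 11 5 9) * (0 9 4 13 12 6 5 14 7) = (0 9 13 12 7)(1 11 6 14)(4 5) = [9, 11, 2, 3, 5, 4, 14, 0, 8, 13, 10, 6, 7, 12, 1]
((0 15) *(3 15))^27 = (15)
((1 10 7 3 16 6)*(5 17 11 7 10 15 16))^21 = (1 15 16 6)(3 5 17 11 7)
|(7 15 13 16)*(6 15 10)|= |(6 15 13 16 7 10)|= 6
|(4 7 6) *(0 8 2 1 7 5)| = 8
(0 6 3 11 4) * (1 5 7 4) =(0 6 3 11 1 5 7 4) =[6, 5, 2, 11, 0, 7, 3, 4, 8, 9, 10, 1]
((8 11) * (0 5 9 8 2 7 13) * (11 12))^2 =((0 5 9 8 12 11 2 7 13))^2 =(0 9 12 2 13 5 8 11 7)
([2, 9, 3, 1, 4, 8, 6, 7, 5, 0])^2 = (0 3 9 2 1)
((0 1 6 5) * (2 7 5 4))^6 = (0 5 7 2 4 6 1)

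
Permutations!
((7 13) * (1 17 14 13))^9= ((1 17 14 13 7))^9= (1 7 13 14 17)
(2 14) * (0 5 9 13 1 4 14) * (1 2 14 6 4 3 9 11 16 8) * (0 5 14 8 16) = (16)(0 14 8 1 3 9 13 2 5 11)(4 6) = [14, 3, 5, 9, 6, 11, 4, 7, 1, 13, 10, 0, 12, 2, 8, 15, 16]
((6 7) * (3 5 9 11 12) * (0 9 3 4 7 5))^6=((0 9 11 12 4 7 6 5 3))^6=(0 6 12)(3 7 11)(4 9 5)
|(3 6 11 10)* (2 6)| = |(2 6 11 10 3)| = 5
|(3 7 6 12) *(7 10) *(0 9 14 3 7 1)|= 6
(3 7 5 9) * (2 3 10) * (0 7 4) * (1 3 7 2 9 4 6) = (0 2 7 5 4)(1 3 6)(9 10) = [2, 3, 7, 6, 0, 4, 1, 5, 8, 10, 9]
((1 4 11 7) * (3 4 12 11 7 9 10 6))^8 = ((1 12 11 9 10 6 3 4 7))^8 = (1 7 4 3 6 10 9 11 12)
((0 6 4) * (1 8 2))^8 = (0 4 6)(1 2 8)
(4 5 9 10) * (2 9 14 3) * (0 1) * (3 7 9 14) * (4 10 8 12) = (0 1)(2 14 7 9 8 12 4 5 3) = [1, 0, 14, 2, 5, 3, 6, 9, 12, 8, 10, 11, 4, 13, 7]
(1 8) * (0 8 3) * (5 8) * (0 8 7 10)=(0 5 7 10)(1 3 8)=[5, 3, 2, 8, 4, 7, 6, 10, 1, 9, 0]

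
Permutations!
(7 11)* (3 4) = (3 4)(7 11) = [0, 1, 2, 4, 3, 5, 6, 11, 8, 9, 10, 7]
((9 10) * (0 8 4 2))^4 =((0 8 4 2)(9 10))^4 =(10)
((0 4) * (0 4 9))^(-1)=((0 9))^(-1)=(0 9)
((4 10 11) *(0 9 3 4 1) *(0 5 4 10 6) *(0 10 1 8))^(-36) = (0 5 11 3 6)(1 10 9 4 8)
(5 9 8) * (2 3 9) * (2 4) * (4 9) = [0, 1, 3, 4, 2, 9, 6, 7, 5, 8] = (2 3 4)(5 9 8)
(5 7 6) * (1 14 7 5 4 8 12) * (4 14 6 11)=[0, 6, 2, 3, 8, 5, 14, 11, 12, 9, 10, 4, 1, 13, 7]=(1 6 14 7 11 4 8 12)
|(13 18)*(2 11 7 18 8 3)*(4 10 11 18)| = |(2 18 13 8 3)(4 10 11 7)| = 20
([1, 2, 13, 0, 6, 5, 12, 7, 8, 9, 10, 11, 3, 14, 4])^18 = [0, 1, 2, 3, 4, 5, 6, 7, 8, 9, 10, 11, 12, 13, 14]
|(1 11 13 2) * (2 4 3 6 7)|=8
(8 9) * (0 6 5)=(0 6 5)(8 9)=[6, 1, 2, 3, 4, 0, 5, 7, 9, 8]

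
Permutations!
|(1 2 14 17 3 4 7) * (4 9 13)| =|(1 2 14 17 3 9 13 4 7)| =9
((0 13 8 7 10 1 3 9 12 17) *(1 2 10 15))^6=(0 3 8 12 15)(1 13 9 7 17)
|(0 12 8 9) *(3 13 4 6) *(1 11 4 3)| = |(0 12 8 9)(1 11 4 6)(3 13)| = 4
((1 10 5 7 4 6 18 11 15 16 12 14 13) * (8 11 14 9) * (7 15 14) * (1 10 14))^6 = (1 16 14 12 13 9 10 8 5 11 15)(4 18)(6 7)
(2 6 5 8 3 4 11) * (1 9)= [0, 9, 6, 4, 11, 8, 5, 7, 3, 1, 10, 2]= (1 9)(2 6 5 8 3 4 11)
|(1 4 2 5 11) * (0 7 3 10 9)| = |(0 7 3 10 9)(1 4 2 5 11)| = 5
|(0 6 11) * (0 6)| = 2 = |(6 11)|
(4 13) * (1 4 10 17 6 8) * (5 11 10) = [0, 4, 2, 3, 13, 11, 8, 7, 1, 9, 17, 10, 12, 5, 14, 15, 16, 6] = (1 4 13 5 11 10 17 6 8)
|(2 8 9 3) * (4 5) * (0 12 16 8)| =14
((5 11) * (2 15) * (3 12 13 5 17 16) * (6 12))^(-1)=((2 15)(3 6 12 13 5 11 17 16))^(-1)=(2 15)(3 16 17 11 5 13 12 6)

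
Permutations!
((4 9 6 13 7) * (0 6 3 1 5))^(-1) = (0 5 1 3 9 4 7 13 6) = ((0 6 13 7 4 9 3 1 5))^(-1)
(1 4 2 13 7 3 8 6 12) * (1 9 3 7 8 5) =(1 4 2 13 8 6 12 9 3 5) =[0, 4, 13, 5, 2, 1, 12, 7, 6, 3, 10, 11, 9, 8]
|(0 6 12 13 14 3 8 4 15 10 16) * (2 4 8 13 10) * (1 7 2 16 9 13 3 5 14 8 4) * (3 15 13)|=24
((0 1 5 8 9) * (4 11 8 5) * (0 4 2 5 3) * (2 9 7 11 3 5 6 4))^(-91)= (7 8 11)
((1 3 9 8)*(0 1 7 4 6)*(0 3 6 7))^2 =((0 1 6 3 9 8)(4 7))^2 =(0 6 9)(1 3 8)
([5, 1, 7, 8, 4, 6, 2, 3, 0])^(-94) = [7, 1, 0, 6, 4, 3, 8, 5, 2]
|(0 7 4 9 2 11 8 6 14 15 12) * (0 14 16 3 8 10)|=|(0 7 4 9 2 11 10)(3 8 6 16)(12 14 15)|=84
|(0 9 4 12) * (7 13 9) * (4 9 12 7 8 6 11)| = |(0 8 6 11 4 7 13 12)| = 8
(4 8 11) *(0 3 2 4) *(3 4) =(0 4 8 11)(2 3) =[4, 1, 3, 2, 8, 5, 6, 7, 11, 9, 10, 0]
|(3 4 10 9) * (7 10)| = 5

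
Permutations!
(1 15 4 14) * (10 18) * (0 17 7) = (0 17 7)(1 15 4 14)(10 18) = [17, 15, 2, 3, 14, 5, 6, 0, 8, 9, 18, 11, 12, 13, 1, 4, 16, 7, 10]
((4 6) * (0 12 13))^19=((0 12 13)(4 6))^19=(0 12 13)(4 6)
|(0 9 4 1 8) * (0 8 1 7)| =|(0 9 4 7)| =4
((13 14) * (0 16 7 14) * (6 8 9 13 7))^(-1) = ((0 16 6 8 9 13)(7 14))^(-1) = (0 13 9 8 6 16)(7 14)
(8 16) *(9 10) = (8 16)(9 10) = [0, 1, 2, 3, 4, 5, 6, 7, 16, 10, 9, 11, 12, 13, 14, 15, 8]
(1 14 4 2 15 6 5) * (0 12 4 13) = [12, 14, 15, 3, 2, 1, 5, 7, 8, 9, 10, 11, 4, 0, 13, 6] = (0 12 4 2 15 6 5 1 14 13)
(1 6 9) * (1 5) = (1 6 9 5) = [0, 6, 2, 3, 4, 1, 9, 7, 8, 5]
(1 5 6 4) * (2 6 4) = (1 5 4)(2 6) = [0, 5, 6, 3, 1, 4, 2]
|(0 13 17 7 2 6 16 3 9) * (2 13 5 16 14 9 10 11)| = 30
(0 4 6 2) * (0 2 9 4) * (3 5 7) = (3 5 7)(4 6 9) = [0, 1, 2, 5, 6, 7, 9, 3, 8, 4]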